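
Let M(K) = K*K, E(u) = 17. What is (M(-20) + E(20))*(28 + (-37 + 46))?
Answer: 15429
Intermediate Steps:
M(K) = K**2
(M(-20) + E(20))*(28 + (-37 + 46)) = ((-20)**2 + 17)*(28 + (-37 + 46)) = (400 + 17)*(28 + 9) = 417*37 = 15429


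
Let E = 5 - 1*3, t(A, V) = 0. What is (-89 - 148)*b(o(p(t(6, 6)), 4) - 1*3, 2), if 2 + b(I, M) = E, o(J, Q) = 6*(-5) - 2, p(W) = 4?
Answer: 0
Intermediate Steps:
o(J, Q) = -32 (o(J, Q) = -30 - 2 = -32)
E = 2 (E = 5 - 3 = 2)
b(I, M) = 0 (b(I, M) = -2 + 2 = 0)
(-89 - 148)*b(o(p(t(6, 6)), 4) - 1*3, 2) = (-89 - 148)*0 = -237*0 = 0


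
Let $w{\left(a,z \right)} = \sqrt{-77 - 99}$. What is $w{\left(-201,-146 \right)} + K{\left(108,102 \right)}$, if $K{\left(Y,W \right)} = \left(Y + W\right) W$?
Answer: $21420 + 4 i \sqrt{11} \approx 21420.0 + 13.266 i$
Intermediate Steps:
$K{\left(Y,W \right)} = W \left(W + Y\right)$ ($K{\left(Y,W \right)} = \left(W + Y\right) W = W \left(W + Y\right)$)
$w{\left(a,z \right)} = 4 i \sqrt{11}$ ($w{\left(a,z \right)} = \sqrt{-176} = 4 i \sqrt{11}$)
$w{\left(-201,-146 \right)} + K{\left(108,102 \right)} = 4 i \sqrt{11} + 102 \left(102 + 108\right) = 4 i \sqrt{11} + 102 \cdot 210 = 4 i \sqrt{11} + 21420 = 21420 + 4 i \sqrt{11}$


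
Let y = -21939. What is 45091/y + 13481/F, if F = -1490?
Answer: -362945249/32689110 ≈ -11.103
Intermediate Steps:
45091/y + 13481/F = 45091/(-21939) + 13481/(-1490) = 45091*(-1/21939) + 13481*(-1/1490) = -45091/21939 - 13481/1490 = -362945249/32689110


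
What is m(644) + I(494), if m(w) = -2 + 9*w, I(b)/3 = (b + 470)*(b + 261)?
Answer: 2189254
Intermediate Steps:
I(b) = 3*(261 + b)*(470 + b) (I(b) = 3*((b + 470)*(b + 261)) = 3*((470 + b)*(261 + b)) = 3*((261 + b)*(470 + b)) = 3*(261 + b)*(470 + b))
m(644) + I(494) = (-2 + 9*644) + (368010 + 3*494² + 2193*494) = (-2 + 5796) + (368010 + 3*244036 + 1083342) = 5794 + (368010 + 732108 + 1083342) = 5794 + 2183460 = 2189254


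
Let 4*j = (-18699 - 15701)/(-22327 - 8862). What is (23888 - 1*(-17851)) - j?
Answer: 1301789071/31189 ≈ 41739.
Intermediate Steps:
j = 8600/31189 (j = ((-18699 - 15701)/(-22327 - 8862))/4 = (-34400/(-31189))/4 = (-34400*(-1/31189))/4 = (1/4)*(34400/31189) = 8600/31189 ≈ 0.27574)
(23888 - 1*(-17851)) - j = (23888 - 1*(-17851)) - 1*8600/31189 = (23888 + 17851) - 8600/31189 = 41739 - 8600/31189 = 1301789071/31189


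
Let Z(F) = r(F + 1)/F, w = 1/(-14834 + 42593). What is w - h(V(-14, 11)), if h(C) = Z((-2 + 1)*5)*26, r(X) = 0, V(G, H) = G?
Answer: 1/27759 ≈ 3.6024e-5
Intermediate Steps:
w = 1/27759 ≈ 3.6024e-5
Z(F) = 0 (Z(F) = 0/F = 0)
h(C) = 0 (h(C) = 0*26 = 0)
w - h(V(-14, 11)) = 1/27759 - 1*0 = 1/27759 + 0 = 1/27759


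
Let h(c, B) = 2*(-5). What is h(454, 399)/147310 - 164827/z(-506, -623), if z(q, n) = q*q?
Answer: -2428322573/3771666316 ≈ -0.64383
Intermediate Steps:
h(c, B) = -10
z(q, n) = q²
h(454, 399)/147310 - 164827/z(-506, -623) = -10/147310 - 164827/((-506)²) = -10*1/147310 - 164827/256036 = -1/14731 - 164827*1/256036 = -1/14731 - 164827/256036 = -2428322573/3771666316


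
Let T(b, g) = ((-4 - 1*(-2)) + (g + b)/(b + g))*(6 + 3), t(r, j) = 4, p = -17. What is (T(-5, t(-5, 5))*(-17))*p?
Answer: -2601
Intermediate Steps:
T(b, g) = -9 (T(b, g) = ((-4 + 2) + (b + g)/(b + g))*9 = (-2 + 1)*9 = -1*9 = -9)
(T(-5, t(-5, 5))*(-17))*p = -9*(-17)*(-17) = 153*(-17) = -2601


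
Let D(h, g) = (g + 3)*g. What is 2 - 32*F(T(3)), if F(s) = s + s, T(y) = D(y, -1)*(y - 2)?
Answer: 130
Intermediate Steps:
D(h, g) = g*(3 + g) (D(h, g) = (3 + g)*g = g*(3 + g))
T(y) = 4 - 2*y (T(y) = (-(3 - 1))*(y - 2) = (-1*2)*(-2 + y) = -2*(-2 + y) = 4 - 2*y)
F(s) = 2*s
2 - 32*F(T(3)) = 2 - 64*(4 - 2*3) = 2 - 64*(4 - 6) = 2 - 64*(-2) = 2 - 32*(-4) = 2 + 128 = 130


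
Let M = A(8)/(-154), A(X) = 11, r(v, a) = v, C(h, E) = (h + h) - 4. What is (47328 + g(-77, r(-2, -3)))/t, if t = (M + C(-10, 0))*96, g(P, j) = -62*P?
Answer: -182357/8088 ≈ -22.547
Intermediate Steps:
C(h, E) = -4 + 2*h (C(h, E) = 2*h - 4 = -4 + 2*h)
M = -1/14 (M = 11/(-154) = 11*(-1/154) = -1/14 ≈ -0.071429)
t = -16176/7 (t = (-1/14 + (-4 + 2*(-10)))*96 = (-1/14 + (-4 - 20))*96 = (-1/14 - 24)*96 = -337/14*96 = -16176/7 ≈ -2310.9)
(47328 + g(-77, r(-2, -3)))/t = (47328 - 62*(-77))/(-16176/7) = (47328 + 4774)*(-7/16176) = 52102*(-7/16176) = -182357/8088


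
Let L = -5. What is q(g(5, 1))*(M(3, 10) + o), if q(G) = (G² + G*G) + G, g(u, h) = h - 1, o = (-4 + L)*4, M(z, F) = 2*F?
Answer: 0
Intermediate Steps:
o = -36 (o = (-4 - 5)*4 = -9*4 = -36)
g(u, h) = -1 + h
q(G) = G + 2*G² (q(G) = (G² + G²) + G = 2*G² + G = G + 2*G²)
q(g(5, 1))*(M(3, 10) + o) = ((-1 + 1)*(1 + 2*(-1 + 1)))*(2*10 - 36) = (0*(1 + 2*0))*(20 - 36) = (0*(1 + 0))*(-16) = (0*1)*(-16) = 0*(-16) = 0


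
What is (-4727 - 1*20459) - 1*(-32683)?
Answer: 7497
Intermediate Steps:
(-4727 - 1*20459) - 1*(-32683) = (-4727 - 20459) + 32683 = -25186 + 32683 = 7497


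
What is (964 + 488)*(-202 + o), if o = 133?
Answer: -100188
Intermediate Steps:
(964 + 488)*(-202 + o) = (964 + 488)*(-202 + 133) = 1452*(-69) = -100188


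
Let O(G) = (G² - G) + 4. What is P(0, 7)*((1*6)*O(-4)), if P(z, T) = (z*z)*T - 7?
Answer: -1008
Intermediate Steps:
P(z, T) = -7 + T*z² (P(z, T) = z²*T - 7 = T*z² - 7 = -7 + T*z²)
O(G) = 4 + G² - G
P(0, 7)*((1*6)*O(-4)) = (-7 + 7*0²)*((1*6)*(4 + (-4)² - 1*(-4))) = (-7 + 7*0)*(6*(4 + 16 + 4)) = (-7 + 0)*(6*24) = -7*144 = -1008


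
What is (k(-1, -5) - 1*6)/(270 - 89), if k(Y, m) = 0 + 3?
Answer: -3/181 ≈ -0.016575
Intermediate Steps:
k(Y, m) = 3
(k(-1, -5) - 1*6)/(270 - 89) = (3 - 1*6)/(270 - 89) = (3 - 6)/181 = -3*1/181 = -3/181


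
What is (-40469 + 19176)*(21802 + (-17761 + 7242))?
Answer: -240248919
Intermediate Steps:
(-40469 + 19176)*(21802 + (-17761 + 7242)) = -21293*(21802 - 10519) = -21293*11283 = -240248919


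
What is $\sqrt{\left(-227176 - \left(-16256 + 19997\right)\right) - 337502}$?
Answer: $i \sqrt{568419} \approx 753.94 i$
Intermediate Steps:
$\sqrt{\left(-227176 - \left(-16256 + 19997\right)\right) - 337502} = \sqrt{\left(-227176 - 3741\right) - 337502} = \sqrt{-230917 - 337502} = \sqrt{-568419} = i \sqrt{568419}$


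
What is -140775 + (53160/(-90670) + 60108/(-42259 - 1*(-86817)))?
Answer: -28436915817621/202003693 ≈ -1.4077e+5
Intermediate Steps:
-140775 + (53160/(-90670) + 60108/(-42259 - 1*(-86817))) = -140775 + (53160*(-1/90670) + 60108/(-42259 + 86817)) = -140775 + (-5316/9067 + 60108/44558) = -140775 + (-5316/9067 + 60108*(1/44558)) = -140775 + (-5316/9067 + 30054/22279) = -140775 + 154064454/202003693 = -28436915817621/202003693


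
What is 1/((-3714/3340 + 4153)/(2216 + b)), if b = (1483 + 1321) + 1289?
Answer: 10536030/6933653 ≈ 1.5196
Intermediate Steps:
b = 4093 (b = 2804 + 1289 = 4093)
1/((-3714/3340 + 4153)/(2216 + b)) = 1/((-3714/3340 + 4153)/(2216 + 4093)) = 1/((-3714*1/3340 + 4153)/6309) = 1/((-1857/1670 + 4153)*(1/6309)) = 1/((6933653/1670)*(1/6309)) = 1/(6933653/10536030) = 10536030/6933653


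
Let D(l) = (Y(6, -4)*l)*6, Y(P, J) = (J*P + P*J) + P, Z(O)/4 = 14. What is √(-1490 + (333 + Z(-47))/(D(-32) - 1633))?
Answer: I*√61620562231/6431 ≈ 38.6*I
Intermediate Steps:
Z(O) = 56 (Z(O) = 4*14 = 56)
Y(P, J) = P + 2*J*P (Y(P, J) = (J*P + J*P) + P = 2*J*P + P = P + 2*J*P)
D(l) = -252*l (D(l) = ((6*(1 + 2*(-4)))*l)*6 = ((6*(1 - 8))*l)*6 = ((6*(-7))*l)*6 = -42*l*6 = -252*l)
√(-1490 + (333 + Z(-47))/(D(-32) - 1633)) = √(-1490 + (333 + 56)/(-252*(-32) - 1633)) = √(-1490 + 389/(8064 - 1633)) = √(-1490 + 389/6431) = √(-9581801/6431) = I*√61620562231/6431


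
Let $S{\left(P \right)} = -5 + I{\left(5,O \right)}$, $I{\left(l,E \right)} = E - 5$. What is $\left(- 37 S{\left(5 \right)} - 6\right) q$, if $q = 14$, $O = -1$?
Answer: $5614$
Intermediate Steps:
$I{\left(l,E \right)} = -5 + E$
$S{\left(P \right)} = -11$ ($S{\left(P \right)} = -5 - 6 = -11$)
$\left(- 37 S{\left(5 \right)} - 6\right) q = \left(\left(-37\right) \left(-11\right) - 6\right) 14 = \left(407 - 6\right) 14 = 401 \cdot 14 = 5614$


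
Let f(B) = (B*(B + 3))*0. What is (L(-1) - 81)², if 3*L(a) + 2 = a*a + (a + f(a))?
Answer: 60025/9 ≈ 6669.4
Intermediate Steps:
f(B) = 0 (f(B) = (B*(3 + B))*0 = 0)
L(a) = -⅔ + a/3 + a²/3 (L(a) = -⅔ + (a*a + (a + 0))/3 = -⅔ + (a² + a)/3 = -⅔ + (a + a²)/3 = -⅔ + (a/3 + a²/3) = -⅔ + a/3 + a²/3)
(L(-1) - 81)² = ((-⅔ + (⅓)*(-1) + (⅓)*(-1)²) - 81)² = ((-⅔ - ⅓ + (⅓)*1) - 81)² = ((-⅔ - ⅓ + ⅓) - 81)² = (-⅔ - 81)² = (-245/3)² = 60025/9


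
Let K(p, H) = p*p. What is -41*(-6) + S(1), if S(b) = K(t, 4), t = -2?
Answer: 250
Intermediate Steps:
K(p, H) = p²
S(b) = 4 (S(b) = (-2)² = 4)
-41*(-6) + S(1) = -41*(-6) + 4 = 246 + 4 = 250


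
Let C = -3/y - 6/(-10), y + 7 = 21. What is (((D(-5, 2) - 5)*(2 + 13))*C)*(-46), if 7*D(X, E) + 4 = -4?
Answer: 80109/49 ≈ 1634.9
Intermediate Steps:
y = 14 (y = -7 + 21 = 14)
D(X, E) = -8/7 (D(X, E) = -4/7 + (⅐)*(-4) = -4/7 - 4/7 = -8/7)
C = 27/70 (C = -3/14 - 6/(-10) = -3*1/14 - 6*(-⅒) = -3/14 + ⅗ = 27/70 ≈ 0.38571)
(((D(-5, 2) - 5)*(2 + 13))*C)*(-46) = (((-8/7 - 5)*(2 + 13))*(27/70))*(-46) = (-43/7*15*(27/70))*(-46) = -645/7*27/70*(-46) = -3483/98*(-46) = 80109/49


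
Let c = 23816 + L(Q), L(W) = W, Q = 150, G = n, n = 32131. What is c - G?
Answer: -8165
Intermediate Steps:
G = 32131
c = 23966 (c = 23816 + 150 = 23966)
c - G = 23966 - 1*32131 = 23966 - 32131 = -8165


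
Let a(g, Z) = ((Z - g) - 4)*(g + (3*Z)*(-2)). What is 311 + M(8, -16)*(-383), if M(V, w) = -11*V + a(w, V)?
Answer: 524255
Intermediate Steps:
a(g, Z) = (g - 6*Z)*(-4 + Z - g) (a(g, Z) = (-4 + Z - g)*(g - 6*Z) = (g - 6*Z)*(-4 + Z - g))
M(V, w) = -w**2 - 6*V**2 - 4*w + 13*V + 7*V*w (M(V, w) = -11*V + (-w**2 - 6*V**2 - 4*w + 24*V + 7*V*w) = -w**2 - 6*V**2 - 4*w + 13*V + 7*V*w)
311 + M(8, -16)*(-383) = 311 + (-1*(-16)**2 - 6*8**2 - 4*(-16) + 13*8 + 7*8*(-16))*(-383) = 311 + (-1*256 - 6*64 + 64 + 104 - 896)*(-383) = 311 + (-256 - 384 + 64 + 104 - 896)*(-383) = 311 - 1368*(-383) = 311 + 523944 = 524255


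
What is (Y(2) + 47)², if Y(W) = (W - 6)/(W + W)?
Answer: 2116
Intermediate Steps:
Y(W) = (-6 + W)/(2*W) (Y(W) = (-6 + W)/((2*W)) = (-6 + W)*(1/(2*W)) = (-6 + W)/(2*W))
(Y(2) + 47)² = ((½)*(-6 + 2)/2 + 47)² = ((½)*(½)*(-4) + 47)² = (-1 + 47)² = 46² = 2116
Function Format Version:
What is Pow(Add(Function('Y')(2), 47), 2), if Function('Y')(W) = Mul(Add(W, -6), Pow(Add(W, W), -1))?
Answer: 2116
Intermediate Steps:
Function('Y')(W) = Mul(Rational(1, 2), Pow(W, -1), Add(-6, W)) (Function('Y')(W) = Mul(Add(-6, W), Pow(Mul(2, W), -1)) = Mul(Add(-6, W), Mul(Rational(1, 2), Pow(W, -1))) = Mul(Rational(1, 2), Pow(W, -1), Add(-6, W)))
Pow(Add(Function('Y')(2), 47), 2) = Pow(Add(Mul(Rational(1, 2), Pow(2, -1), Add(-6, 2)), 47), 2) = Pow(Add(Mul(Rational(1, 2), Rational(1, 2), -4), 47), 2) = Pow(Add(-1, 47), 2) = Pow(46, 2) = 2116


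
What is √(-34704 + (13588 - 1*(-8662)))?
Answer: I*√12454 ≈ 111.6*I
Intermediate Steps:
√(-34704 + (13588 - 1*(-8662))) = √(-34704 + (13588 + 8662)) = √(-34704 + 22250) = √(-12454) = I*√12454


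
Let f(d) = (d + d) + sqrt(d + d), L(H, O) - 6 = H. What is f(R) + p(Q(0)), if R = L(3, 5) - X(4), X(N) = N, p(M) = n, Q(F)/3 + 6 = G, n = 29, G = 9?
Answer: 39 + sqrt(10) ≈ 42.162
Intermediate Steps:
L(H, O) = 6 + H
Q(F) = 9 (Q(F) = -18 + 3*9 = -18 + 27 = 9)
p(M) = 29
R = 5 (R = (6 + 3) - 1*4 = 9 - 4 = 5)
f(d) = 2*d + sqrt(2)*sqrt(d) (f(d) = 2*d + sqrt(2*d) = 2*d + sqrt(2)*sqrt(d))
f(R) + p(Q(0)) = (2*5 + sqrt(2)*sqrt(5)) + 29 = (10 + sqrt(10)) + 29 = 39 + sqrt(10)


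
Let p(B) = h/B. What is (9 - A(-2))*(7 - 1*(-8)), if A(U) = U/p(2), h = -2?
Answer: 105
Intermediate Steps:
p(B) = -2/B
A(U) = -U (A(U) = U/((-2/2)) = U/((-2*1/2)) = U/(-1) = U*(-1) = -U)
(9 - A(-2))*(7 - 1*(-8)) = (9 - (-1)*(-2))*(7 - 1*(-8)) = (9 - 1*2)*(7 + 8) = (9 - 2)*15 = 7*15 = 105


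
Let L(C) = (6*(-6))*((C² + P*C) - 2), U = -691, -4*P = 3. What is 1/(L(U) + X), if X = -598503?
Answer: -1/17806404 ≈ -5.6160e-8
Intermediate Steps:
P = -¾ (P = -¼*3 = -¾ ≈ -0.75000)
L(C) = 72 - 36*C² + 27*C (L(C) = (6*(-6))*((C² - 3*C/4) - 2) = -36*(-2 + C² - 3*C/4) = 72 - 36*C² + 27*C)
1/(L(U) + X) = 1/((72 - 36*(-691)² + 27*(-691)) - 598503) = 1/((72 - 36*477481 - 18657) - 598503) = 1/((72 - 17189316 - 18657) - 598503) = 1/(-17207901 - 598503) = 1/(-17806404) = -1/17806404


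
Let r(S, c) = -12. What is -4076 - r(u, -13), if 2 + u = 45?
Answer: -4064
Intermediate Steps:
u = 43 (u = -2 + 45 = 43)
-4076 - r(u, -13) = -4076 - 1*(-12) = -4076 + 12 = -4064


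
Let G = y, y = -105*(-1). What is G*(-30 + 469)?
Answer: 46095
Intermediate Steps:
y = 105
G = 105
G*(-30 + 469) = 105*(-30 + 469) = 105*439 = 46095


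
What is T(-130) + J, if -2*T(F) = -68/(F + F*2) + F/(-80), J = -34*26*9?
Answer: -24825527/3120 ≈ -7956.9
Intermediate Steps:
J = -7956 (J = -884*9 = -7956)
T(F) = F/160 + 34/(3*F) (T(F) = -(-68/(F + F*2) + F/(-80))/2 = -(-68/(F + 2*F) + F*(-1/80))/2 = -(-68*1/(3*F) - F/80)/2 = -(-68/(3*F) - F/80)/2 = F/160 + 34/(3*F))
T(-130) + J = ((1/160)*(-130) + (34/3)/(-130)) - 7956 = (-13/16 + (34/3)*(-1/130)) - 7956 = (-13/16 - 17/195) - 7956 = -2807/3120 - 7956 = -24825527/3120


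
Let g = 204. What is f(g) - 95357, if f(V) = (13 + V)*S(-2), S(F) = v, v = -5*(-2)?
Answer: -93187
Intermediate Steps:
v = 10
S(F) = 10
f(V) = 130 + 10*V (f(V) = (13 + V)*10 = 130 + 10*V)
f(g) - 95357 = (130 + 10*204) - 95357 = (130 + 2040) - 95357 = 2170 - 95357 = -93187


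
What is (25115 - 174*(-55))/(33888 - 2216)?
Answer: 34685/31672 ≈ 1.0951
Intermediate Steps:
(25115 - 174*(-55))/(33888 - 2216) = (25115 + 9570)/31672 = 34685*(1/31672) = 34685/31672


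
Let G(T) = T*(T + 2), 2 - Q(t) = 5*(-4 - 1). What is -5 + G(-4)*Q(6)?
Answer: 211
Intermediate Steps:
Q(t) = 27 (Q(t) = 2 - 5*(-4 - 1) = 2 - 5*(-5) = 2 - 1*(-25) = 2 + 25 = 27)
G(T) = T*(2 + T)
-5 + G(-4)*Q(6) = -5 - 4*(2 - 4)*27 = -5 - 4*(-2)*27 = -5 + 8*27 = -5 + 216 = 211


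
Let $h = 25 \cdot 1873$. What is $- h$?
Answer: $-46825$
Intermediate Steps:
$h = 46825$
$- h = \left(-1\right) 46825 = -46825$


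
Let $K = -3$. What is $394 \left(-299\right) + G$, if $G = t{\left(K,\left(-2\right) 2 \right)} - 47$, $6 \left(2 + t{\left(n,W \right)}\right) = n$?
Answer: $- \frac{235711}{2} \approx -1.1786 \cdot 10^{5}$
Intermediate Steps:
$t{\left(n,W \right)} = -2 + \frac{n}{6}$
$G = - \frac{99}{2}$ ($G = \left(-2 + \frac{1}{6} \left(-3\right)\right) - 47 = \left(-2 - \frac{1}{2}\right) - 47 = - \frac{5}{2} - 47 = - \frac{99}{2} \approx -49.5$)
$394 \left(-299\right) + G = 394 \left(-299\right) - \frac{99}{2} = -117806 - \frac{99}{2} = - \frac{235711}{2}$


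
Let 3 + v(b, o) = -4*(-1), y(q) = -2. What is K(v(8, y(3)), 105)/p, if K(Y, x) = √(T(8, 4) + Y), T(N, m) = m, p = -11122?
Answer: -√5/11122 ≈ -0.00020105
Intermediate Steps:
v(b, o) = 1 (v(b, o) = -3 - 4*(-1) = -3 + 4 = 1)
K(Y, x) = √(4 + Y)
K(v(8, y(3)), 105)/p = √(4 + 1)/(-11122) = √5*(-1/11122) = -√5/11122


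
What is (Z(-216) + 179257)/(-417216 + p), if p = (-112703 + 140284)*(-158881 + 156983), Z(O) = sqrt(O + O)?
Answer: -179257/52765954 - 6*I*sqrt(3)/26382977 ≈ -0.0033972 - 3.939e-7*I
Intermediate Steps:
Z(O) = sqrt(2)*sqrt(O) (Z(O) = sqrt(2*O) = sqrt(2)*sqrt(O))
p = -52348738 (p = 27581*(-1898) = -52348738)
(Z(-216) + 179257)/(-417216 + p) = (sqrt(2)*sqrt(-216) + 179257)/(-417216 - 52348738) = (sqrt(2)*(6*I*sqrt(6)) + 179257)/(-52765954) = (12*I*sqrt(3) + 179257)*(-1/52765954) = (179257 + 12*I*sqrt(3))*(-1/52765954) = -179257/52765954 - 6*I*sqrt(3)/26382977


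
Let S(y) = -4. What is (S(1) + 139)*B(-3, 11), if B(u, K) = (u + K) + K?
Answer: 2565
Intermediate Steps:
B(u, K) = u + 2*K (B(u, K) = (K + u) + K = u + 2*K)
(S(1) + 139)*B(-3, 11) = (-4 + 139)*(-3 + 2*11) = 135*(-3 + 22) = 135*19 = 2565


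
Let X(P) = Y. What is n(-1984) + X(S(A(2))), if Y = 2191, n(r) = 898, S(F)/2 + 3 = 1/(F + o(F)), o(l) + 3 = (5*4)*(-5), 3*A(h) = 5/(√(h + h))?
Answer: 3089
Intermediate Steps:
A(h) = 5*√2/(6*√h) (A(h) = (5/(√(h + h)))/3 = (5/(√(2*h)))/3 = (5/((√2*√h)))/3 = (5*(√2/(2*√h)))/3 = (5*√2/(2*√h))/3 = 5*√2/(6*√h))
o(l) = -103 (o(l) = -3 + (5*4)*(-5) = -3 + 20*(-5) = -3 - 100 = -103)
S(F) = -6 + 2/(-103 + F) (S(F) = -6 + 2/(F - 103) = -6 + 2/(-103 + F))
X(P) = 2191
n(-1984) + X(S(A(2))) = 898 + 2191 = 3089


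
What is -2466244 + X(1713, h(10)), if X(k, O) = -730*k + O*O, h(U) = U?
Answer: -3716634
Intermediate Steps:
X(k, O) = O**2 - 730*k (X(k, O) = -730*k + O**2 = O**2 - 730*k)
-2466244 + X(1713, h(10)) = -2466244 + (10**2 - 730*1713) = -2466244 + (100 - 1250490) = -2466244 - 1250390 = -3716634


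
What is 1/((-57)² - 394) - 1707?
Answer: -4873484/2855 ≈ -1707.0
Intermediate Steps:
1/((-57)² - 394) - 1707 = 1/(3249 - 394) - 1707 = 1/2855 - 1707 = -4873484/2855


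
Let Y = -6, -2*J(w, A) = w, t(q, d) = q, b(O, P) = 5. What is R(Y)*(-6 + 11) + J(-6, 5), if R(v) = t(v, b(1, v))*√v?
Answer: 3 - 30*I*√6 ≈ 3.0 - 73.485*I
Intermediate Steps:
J(w, A) = -w/2
R(v) = v^(3/2) (R(v) = v*√v = v^(3/2))
R(Y)*(-6 + 11) + J(-6, 5) = (-6)^(3/2)*(-6 + 11) - ½*(-6) = -6*I*√6*5 + 3 = -30*I*√6 + 3 = 3 - 30*I*√6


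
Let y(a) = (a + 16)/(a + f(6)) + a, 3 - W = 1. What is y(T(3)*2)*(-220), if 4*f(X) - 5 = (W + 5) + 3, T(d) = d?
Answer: -70840/39 ≈ -1816.4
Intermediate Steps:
W = 2 (W = 3 - 1*1 = 3 - 1 = 2)
f(X) = 15/4 (f(X) = 5/4 + ((2 + 5) + 3)/4 = 5/4 + (7 + 3)/4 = 5/4 + (¼)*10 = 5/4 + 5/2 = 15/4)
y(a) = a + (16 + a)/(15/4 + a) (y(a) = (a + 16)/(a + 15/4) + a = (16 + a)/(15/4 + a) + a = a + (16 + a)/(15/4 + a))
y(T(3)*2)*(-220) = ((64 + 4*(3*2)² + 19*(3*2))/(15 + 4*(3*2)))*(-220) = ((64 + 4*6² + 19*6)/(15 + 4*6))*(-220) = ((64 + 4*36 + 114)/(15 + 24))*(-220) = ((64 + 144 + 114)/39)*(-220) = ((1/39)*322)*(-220) = (322/39)*(-220) = -70840/39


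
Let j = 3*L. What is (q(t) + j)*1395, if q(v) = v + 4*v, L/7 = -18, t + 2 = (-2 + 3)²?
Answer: -534285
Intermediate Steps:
t = -1 (t = -2 + (-2 + 3)² = -2 + 1² = -2 + 1 = -1)
L = -126 (L = 7*(-18) = -126)
q(v) = 5*v
j = -378 (j = 3*(-126) = -378)
(q(t) + j)*1395 = (5*(-1) - 378)*1395 = (-5 - 378)*1395 = -383*1395 = -534285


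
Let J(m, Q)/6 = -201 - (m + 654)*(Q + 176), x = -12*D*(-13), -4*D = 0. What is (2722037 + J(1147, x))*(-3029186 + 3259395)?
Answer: 188535415775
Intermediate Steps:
D = 0 (D = -1/4*0 = 0)
x = 0 (x = -12*0*(-13) = 0*(-13) = 0)
J(m, Q) = -1206 - 6*(176 + Q)*(654 + m) (J(m, Q) = 6*(-201 - (m + 654)*(Q + 176)) = 6*(-201 - (654 + m)*(176 + Q)) = 6*(-201 - (176 + Q)*(654 + m)) = -1206 - 6*(176 + Q)*(654 + m))
(2722037 + J(1147, x))*(-3029186 + 3259395) = (2722037 + (-691830 - 3924*0 - 1056*1147 - 6*0*1147))*(-3029186 + 3259395) = (2722037 + (-691830 + 0 - 1211232 + 0))*230209 = (2722037 - 1903062)*230209 = 818975*230209 = 188535415775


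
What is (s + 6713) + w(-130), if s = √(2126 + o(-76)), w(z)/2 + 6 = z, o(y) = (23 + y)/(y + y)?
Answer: 6441 + √12281790/76 ≈ 6487.1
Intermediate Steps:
o(y) = (23 + y)/(2*y) (o(y) = (23 + y)/((2*y)) = (23 + y)*(1/(2*y)) = (23 + y)/(2*y))
w(z) = -12 + 2*z
s = √12281790/76 (s = √(2126 + (½)*(23 - 76)/(-76)) = √(2126 + (½)*(-1/76)*(-53)) = √(2126 + 53/152) = √(323205/152) = √12281790/76 ≈ 46.112)
(s + 6713) + w(-130) = (√12281790/76 + 6713) + (-12 + 2*(-130)) = (6713 + √12281790/76) + (-12 - 260) = (6713 + √12281790/76) - 272 = 6441 + √12281790/76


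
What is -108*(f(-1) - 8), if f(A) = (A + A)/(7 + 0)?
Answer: 6264/7 ≈ 894.86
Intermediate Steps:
f(A) = 2*A/7 (f(A) = (2*A)/7 = (2*A)*(1/7) = 2*A/7)
-108*(f(-1) - 8) = -108*((2/7)*(-1) - 8) = -108*(-2/7 - 8) = -108*(-58/7) = 6264/7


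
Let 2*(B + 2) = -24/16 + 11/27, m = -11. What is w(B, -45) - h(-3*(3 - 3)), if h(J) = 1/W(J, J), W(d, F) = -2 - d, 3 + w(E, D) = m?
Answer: -27/2 ≈ -13.500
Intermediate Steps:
B = -275/108 (B = -2 + (-24/16 + 11/27)/2 = -2 + (-24*1/16 + 11*(1/27))/2 = -2 + (-3/2 + 11/27)/2 = -2 + (½)*(-59/54) = -2 - 59/108 = -275/108 ≈ -2.5463)
w(E, D) = -14 (w(E, D) = -3 - 11 = -14)
h(J) = 1/(-2 - J)
w(B, -45) - h(-3*(3 - 3)) = -14 - (-1)/(2 - 3*(3 - 3)) = -14 - (-1)/(2 - 3*0) = -14 - (-1)/(2 + 0) = -14 - (-1)/2 = -14 - 1*(-½) = -14 + ½ = -27/2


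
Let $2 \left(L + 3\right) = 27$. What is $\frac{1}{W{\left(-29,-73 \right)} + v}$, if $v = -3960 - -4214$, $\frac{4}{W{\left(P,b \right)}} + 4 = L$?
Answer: $\frac{13}{3310} \approx 0.0039275$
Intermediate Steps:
$L = \frac{21}{2}$ ($L = -3 + \frac{1}{2} \cdot 27 = -3 + \frac{27}{2} = \frac{21}{2} \approx 10.5$)
$W{\left(P,b \right)} = \frac{8}{13}$ ($W{\left(P,b \right)} = \frac{4}{-4 + \frac{21}{2}} = \frac{4}{\frac{13}{2}} = 4 \cdot \frac{2}{13} = \frac{8}{13}$)
$v = 254$ ($v = -3960 + 4214 = 254$)
$\frac{1}{W{\left(-29,-73 \right)} + v} = \frac{1}{\frac{8}{13} + 254} = \frac{1}{\frac{3310}{13}} = \frac{13}{3310}$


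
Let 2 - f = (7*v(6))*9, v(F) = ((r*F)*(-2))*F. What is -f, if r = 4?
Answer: -18146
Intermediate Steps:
v(F) = -8*F² (v(F) = ((4*F)*(-2))*F = (-8*F)*F = -8*F²)
f = 18146 (f = 2 - 7*(-8*6²)*9 = 2 - 7*(-8*36)*9 = 2 - 7*(-288)*9 = 2 - (-2016)*9 = 2 - 1*(-18144) = 2 + 18144 = 18146)
-f = -1*18146 = -18146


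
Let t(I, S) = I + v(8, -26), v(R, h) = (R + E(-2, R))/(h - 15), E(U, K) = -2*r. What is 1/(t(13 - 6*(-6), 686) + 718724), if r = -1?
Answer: 41/29469683 ≈ 1.3913e-6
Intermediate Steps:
E(U, K) = 2 (E(U, K) = -2*(-1) = 2)
v(R, h) = (2 + R)/(-15 + h) (v(R, h) = (R + 2)/(h - 15) = (2 + R)/(-15 + h))
t(I, S) = -10/41 + I (t(I, S) = I + (2 + 8)/(-15 - 26) = I + 10/(-41) = I - 1/41*10 = I - 10/41 = -10/41 + I)
1/(t(13 - 6*(-6), 686) + 718724) = 1/((-10/41 + (13 - 6*(-6))) + 718724) = 1/((-10/41 + (13 + 36)) + 718724) = 1/((-10/41 + 49) + 718724) = 1/(1999/41 + 718724) = 1/(29469683/41) = 41/29469683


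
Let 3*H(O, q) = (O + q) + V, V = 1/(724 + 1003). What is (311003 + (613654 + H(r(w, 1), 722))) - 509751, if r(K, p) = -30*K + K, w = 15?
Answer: 2150123636/5181 ≈ 4.1500e+5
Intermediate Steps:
r(K, p) = -29*K
V = 1/1727 ≈ 0.00057904
H(O, q) = 1/5181 + O/3 + q/3 (H(O, q) = ((O + q) + 1/1727)/3 = (1/1727 + O + q)/3 = 1/5181 + O/3 + q/3)
(311003 + (613654 + H(r(w, 1), 722))) - 509751 = (311003 + (613654 + (1/5181 + (-29*15)/3 + (⅓)*722))) - 509751 = (311003 + (613654 + (1/5181 + (⅓)*(-435) + 722/3))) - 509751 = (311003 + (613654 + (1/5181 - 145 + 722/3))) - 509751 = (311003 + (613654 + 495650/5181)) - 509751 = (311003 + 3179837024/5181) - 509751 = 4791143567/5181 - 509751 = 2150123636/5181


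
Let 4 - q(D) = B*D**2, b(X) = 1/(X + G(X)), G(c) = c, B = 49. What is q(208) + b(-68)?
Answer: -288310753/136 ≈ -2.1199e+6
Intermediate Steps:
b(X) = 1/(2*X) (b(X) = 1/(X + X) = 1/(2*X))
q(D) = 4 - 49*D**2
q(208) + b(-68) = (4 - 49*208**2) + (1/2)/(-68) = (4 - 49*43264) + (1/2)*(-1/68) = (4 - 2119936) - 1/136 = -2119932 - 1/136 = -288310753/136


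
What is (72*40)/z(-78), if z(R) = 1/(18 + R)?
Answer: -172800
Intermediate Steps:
(72*40)/z(-78) = (72*40)/(1/(18 - 78)) = 2880/(1/(-60)) = 2880/(-1/60) = 2880*(-60) = -172800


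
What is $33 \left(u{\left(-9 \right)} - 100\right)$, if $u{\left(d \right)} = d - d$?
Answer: $-3300$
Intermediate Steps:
$u{\left(d \right)} = 0$
$33 \left(u{\left(-9 \right)} - 100\right) = 33 \left(0 - 100\right) = 33 \left(-100\right) = -3300$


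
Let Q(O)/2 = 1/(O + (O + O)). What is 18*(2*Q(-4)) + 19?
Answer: 13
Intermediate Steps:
Q(O) = 2/(3*O) (Q(O) = 2/(O + (O + O)) = 2/(O + 2*O) = 2/((3*O)) = 2*(1/(3*O)) = 2/(3*O))
18*(2*Q(-4)) + 19 = 18*(2*((⅔)/(-4))) + 19 = 18*(2*((⅔)*(-¼))) + 19 = 18*(2*(-⅙)) + 19 = 18*(-⅓) + 19 = -6 + 19 = 13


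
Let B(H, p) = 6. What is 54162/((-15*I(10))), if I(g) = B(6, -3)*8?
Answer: -3009/40 ≈ -75.225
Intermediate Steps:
I(g) = 48 (I(g) = 6*8 = 48)
54162/((-15*I(10))) = 54162/((-15*48)) = 54162/(-720) = 54162*(-1/720) = -3009/40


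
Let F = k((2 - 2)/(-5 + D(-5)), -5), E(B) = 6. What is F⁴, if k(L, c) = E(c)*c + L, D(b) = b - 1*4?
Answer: 810000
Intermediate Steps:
D(b) = -4 + b (D(b) = b - 4 = -4 + b)
k(L, c) = L + 6*c (k(L, c) = 6*c + L = L + 6*c)
F = -30 (F = (2 - 2)/(-5 + (-4 - 5)) + 6*(-5) = 0/(-5 - 9) - 30 = 0/(-14) - 30 = 0*(-1/14) - 30 = 0 - 30 = -30)
F⁴ = (-30)⁴ = 810000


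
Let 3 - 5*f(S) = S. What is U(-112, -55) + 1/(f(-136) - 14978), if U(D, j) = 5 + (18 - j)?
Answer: 5830573/74751 ≈ 78.000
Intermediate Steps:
U(D, j) = 23 - j
f(S) = ⅗ - S/5
U(-112, -55) + 1/(f(-136) - 14978) = (23 - 1*(-55)) + 1/((⅗ - ⅕*(-136)) - 14978) = (23 + 55) + 1/((⅗ + 136/5) - 14978) = 78 + 1/(139/5 - 14978) = 78 + 1/(-74751/5) = 78 - 5/74751 = 5830573/74751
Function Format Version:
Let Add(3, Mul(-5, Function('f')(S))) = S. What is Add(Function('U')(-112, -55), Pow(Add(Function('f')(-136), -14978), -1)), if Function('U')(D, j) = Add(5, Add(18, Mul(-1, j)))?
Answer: Rational(5830573, 74751) ≈ 78.000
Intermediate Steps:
Function('U')(D, j) = Add(23, Mul(-1, j))
Function('f')(S) = Add(Rational(3, 5), Mul(Rational(-1, 5), S))
Add(Function('U')(-112, -55), Pow(Add(Function('f')(-136), -14978), -1)) = Add(Add(23, Mul(-1, -55)), Pow(Add(Add(Rational(3, 5), Mul(Rational(-1, 5), -136)), -14978), -1)) = Add(Add(23, 55), Pow(Add(Add(Rational(3, 5), Rational(136, 5)), -14978), -1)) = Add(78, Pow(Add(Rational(139, 5), -14978), -1)) = Add(78, Pow(Rational(-74751, 5), -1)) = Add(78, Rational(-5, 74751)) = Rational(5830573, 74751)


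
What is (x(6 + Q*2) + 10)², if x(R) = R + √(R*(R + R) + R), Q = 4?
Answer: (24 + √406)² ≈ 1949.2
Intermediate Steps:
x(R) = R + √(R + 2*R²) (x(R) = R + √(R*(2*R) + R) = R + √(2*R² + R) = R + √(R + 2*R²))
(x(6 + Q*2) + 10)² = (((6 + 4*2) + √((6 + 4*2)*(1 + 2*(6 + 4*2)))) + 10)² = (((6 + 8) + √((6 + 8)*(1 + 2*(6 + 8)))) + 10)² = ((14 + √(14*(1 + 2*14))) + 10)² = ((14 + √(14*(1 + 28))) + 10)² = ((14 + √(14*29)) + 10)² = ((14 + √406) + 10)² = (24 + √406)²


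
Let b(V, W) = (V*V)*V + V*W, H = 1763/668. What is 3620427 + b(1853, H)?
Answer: 4252556666711/668 ≈ 6.3661e+9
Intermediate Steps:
H = 1763/668 (H = 1763*(1/668) = 1763/668 ≈ 2.6392)
b(V, W) = V³ + V*W (b(V, W) = V²*V + V*W = V³ + V*W)
3620427 + b(1853, H) = 3620427 + 1853*(1763/668 + 1853²) = 3620427 + 1853*(1763/668 + 3433609) = 3620427 + 1853*(2293652575/668) = 3620427 + 4250138221475/668 = 4252556666711/668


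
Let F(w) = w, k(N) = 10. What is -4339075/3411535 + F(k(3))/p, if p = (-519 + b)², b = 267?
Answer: -27551450345/21664611864 ≈ -1.2717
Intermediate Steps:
p = 63504 (p = (-519 + 267)² = (-252)² = 63504)
-4339075/3411535 + F(k(3))/p = -4339075/3411535 + 10/63504 = -4339075*1/3411535 + 10*(1/63504) = -867815/682307 + 5/31752 = -27551450345/21664611864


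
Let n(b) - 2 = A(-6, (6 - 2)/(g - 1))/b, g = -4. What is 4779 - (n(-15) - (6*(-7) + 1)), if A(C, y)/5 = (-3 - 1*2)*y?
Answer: 14212/3 ≈ 4737.3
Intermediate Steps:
A(C, y) = -25*y (A(C, y) = 5*((-3 - 1*2)*y) = 5*((-3 - 2)*y) = 5*(-5*y) = -25*y)
n(b) = 2 + 20/b (n(b) = 2 + (-25*(6 - 2)/(-4 - 1))/b = 2 + (-100/(-5))/b = 2 + (-100*(-1)/5)/b = 2 + (-25*(-⅘))/b = 2 + 20/b)
4779 - (n(-15) - (6*(-7) + 1)) = 4779 - ((2 + 20/(-15)) - (6*(-7) + 1)) = 4779 - ((2 + 20*(-1/15)) - (-42 + 1)) = 4779 - ((2 - 4/3) - 1*(-41)) = 4779 - (⅔ + 41) = 4779 - 1*125/3 = 4779 - 125/3 = 14212/3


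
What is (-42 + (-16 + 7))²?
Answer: 2601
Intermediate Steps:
(-42 + (-16 + 7))² = (-42 - 9)² = (-51)² = 2601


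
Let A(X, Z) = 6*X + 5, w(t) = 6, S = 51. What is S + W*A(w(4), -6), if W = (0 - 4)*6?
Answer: -933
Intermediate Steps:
W = -24 (W = -4*6 = -24)
A(X, Z) = 5 + 6*X
S + W*A(w(4), -6) = 51 - 24*(5 + 6*6) = 51 - 24*(5 + 36) = 51 - 24*41 = 51 - 984 = -933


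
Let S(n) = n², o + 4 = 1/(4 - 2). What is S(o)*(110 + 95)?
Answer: 10045/4 ≈ 2511.3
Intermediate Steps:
o = -7/2 (o = -4 + 1/(4 - 2) = -4 + 1/2 = -4 + ½ = -7/2 ≈ -3.5000)
S(o)*(110 + 95) = (-7/2)²*(110 + 95) = (49/4)*205 = 10045/4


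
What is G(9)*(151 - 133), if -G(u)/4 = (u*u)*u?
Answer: -52488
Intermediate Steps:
G(u) = -4*u**3 (G(u) = -4*u*u*u = -4*u**2*u = -4*u**3)
G(9)*(151 - 133) = (-4*9**3)*(151 - 133) = -4*729*18 = -2916*18 = -52488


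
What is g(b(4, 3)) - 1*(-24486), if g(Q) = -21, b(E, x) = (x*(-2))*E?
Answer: 24465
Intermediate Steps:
b(E, x) = -2*E*x (b(E, x) = (-2*x)*E = -2*E*x)
g(b(4, 3)) - 1*(-24486) = -21 - 1*(-24486) = -21 + 24486 = 24465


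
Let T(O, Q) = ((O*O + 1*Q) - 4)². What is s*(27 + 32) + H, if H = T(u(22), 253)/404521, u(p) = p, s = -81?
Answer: -1932668570/404521 ≈ -4777.7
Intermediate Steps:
T(O, Q) = (-4 + Q + O²)² (T(O, Q) = ((O² + Q) - 4)² = ((Q + O²) - 4)² = (-4 + Q + O²)²)
H = 537289/404521 (H = (-4 + 253 + 22²)²/404521 = (-4 + 253 + 484)²*(1/404521) = 733²*(1/404521) = 537289*(1/404521) = 537289/404521 ≈ 1.3282)
s*(27 + 32) + H = -81*(27 + 32) + 537289/404521 = -81*59 + 537289/404521 = -4779 + 537289/404521 = -1932668570/404521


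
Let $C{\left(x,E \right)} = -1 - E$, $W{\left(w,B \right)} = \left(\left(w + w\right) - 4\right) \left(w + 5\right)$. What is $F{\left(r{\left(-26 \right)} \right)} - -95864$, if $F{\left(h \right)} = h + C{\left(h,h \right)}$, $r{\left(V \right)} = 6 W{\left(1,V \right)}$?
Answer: $95863$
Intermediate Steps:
$W{\left(w,B \right)} = \left(-4 + 2 w\right) \left(5 + w\right)$ ($W{\left(w,B \right)} = \left(2 w - 4\right) \left(5 + w\right) = \left(-4 + 2 w\right) \left(5 + w\right)$)
$r{\left(V \right)} = -72$ ($r{\left(V \right)} = 6 \left(-20 + 2 \cdot 1^{2} + 6 \cdot 1\right) = 6 \left(-20 + 2 \cdot 1 + 6\right) = 6 \left(-20 + 2 + 6\right) = 6 \left(-12\right) = -72$)
$F{\left(h \right)} = -1$ ($F{\left(h \right)} = h - \left(1 + h\right) = -1$)
$F{\left(r{\left(-26 \right)} \right)} - -95864 = -1 - -95864 = -1 + 95864 = 95863$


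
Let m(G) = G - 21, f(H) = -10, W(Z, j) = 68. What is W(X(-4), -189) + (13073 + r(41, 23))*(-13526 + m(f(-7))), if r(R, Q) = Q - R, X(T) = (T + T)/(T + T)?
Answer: -176986567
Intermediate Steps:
X(T) = 1 (X(T) = (2*T)/((2*T)) = (2*T)*(1/(2*T)) = 1)
m(G) = -21 + G
W(X(-4), -189) + (13073 + r(41, 23))*(-13526 + m(f(-7))) = 68 + (13073 + (23 - 1*41))*(-13526 + (-21 - 10)) = 68 + (13073 + (23 - 41))*(-13526 - 31) = 68 + (13073 - 18)*(-13557) = 68 + 13055*(-13557) = 68 - 176986635 = -176986567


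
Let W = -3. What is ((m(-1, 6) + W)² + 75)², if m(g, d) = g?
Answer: 8281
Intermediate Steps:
((m(-1, 6) + W)² + 75)² = ((-1 - 3)² + 75)² = ((-4)² + 75)² = (16 + 75)² = 91² = 8281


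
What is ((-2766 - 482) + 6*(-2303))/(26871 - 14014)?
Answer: -742/559 ≈ -1.3274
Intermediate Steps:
((-2766 - 482) + 6*(-2303))/(26871 - 14014) = (-3248 - 13818)/12857 = -17066*1/12857 = -742/559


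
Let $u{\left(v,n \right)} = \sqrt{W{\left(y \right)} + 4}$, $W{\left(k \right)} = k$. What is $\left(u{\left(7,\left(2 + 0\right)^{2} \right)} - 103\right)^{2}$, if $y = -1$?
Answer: $\left(103 - \sqrt{3}\right)^{2} \approx 10255.0$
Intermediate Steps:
$u{\left(v,n \right)} = \sqrt{3}$ ($u{\left(v,n \right)} = \sqrt{-1 + 4} = \sqrt{3}$)
$\left(u{\left(7,\left(2 + 0\right)^{2} \right)} - 103\right)^{2} = \left(\sqrt{3} - 103\right)^{2} = \left(-103 + \sqrt{3}\right)^{2}$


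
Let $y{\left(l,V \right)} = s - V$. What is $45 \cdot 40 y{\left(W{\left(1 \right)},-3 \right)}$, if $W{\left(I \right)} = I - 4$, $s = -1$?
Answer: $3600$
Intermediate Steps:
$W{\left(I \right)} = -4 + I$ ($W{\left(I \right)} = I - 4 = -4 + I$)
$y{\left(l,V \right)} = -1 - V$
$45 \cdot 40 y{\left(W{\left(1 \right)},-3 \right)} = 45 \cdot 40 \left(-1 - -3\right) = 1800 \left(-1 + 3\right) = 1800 \cdot 2 = 3600$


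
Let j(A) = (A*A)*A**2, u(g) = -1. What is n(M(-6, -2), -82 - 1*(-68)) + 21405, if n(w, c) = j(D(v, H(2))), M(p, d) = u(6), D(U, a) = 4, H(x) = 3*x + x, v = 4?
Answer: 21661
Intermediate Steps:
H(x) = 4*x
j(A) = A**4 (j(A) = A**2*A**2 = A**4)
M(p, d) = -1
n(w, c) = 256 (n(w, c) = 4**4 = 256)
n(M(-6, -2), -82 - 1*(-68)) + 21405 = 256 + 21405 = 21661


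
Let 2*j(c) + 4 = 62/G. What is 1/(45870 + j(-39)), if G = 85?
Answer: 85/3898811 ≈ 2.1802e-5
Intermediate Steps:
j(c) = -139/85 (j(c) = -2 + (62/85)/2 = -2 + (62*(1/85))/2 = -2 + (½)*(62/85) = -2 + 31/85 = -139/85)
1/(45870 + j(-39)) = 1/(45870 - 139/85) = 1/(3898811/85) = 85/3898811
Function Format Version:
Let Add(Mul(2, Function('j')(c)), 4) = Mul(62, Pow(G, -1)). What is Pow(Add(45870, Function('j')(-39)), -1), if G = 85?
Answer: Rational(85, 3898811) ≈ 2.1802e-5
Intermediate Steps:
Function('j')(c) = Rational(-139, 85) (Function('j')(c) = Add(-2, Mul(Rational(1, 2), Mul(62, Pow(85, -1)))) = Add(-2, Mul(Rational(1, 2), Mul(62, Rational(1, 85)))) = Add(-2, Mul(Rational(1, 2), Rational(62, 85))) = Add(-2, Rational(31, 85)) = Rational(-139, 85))
Pow(Add(45870, Function('j')(-39)), -1) = Pow(Add(45870, Rational(-139, 85)), -1) = Pow(Rational(3898811, 85), -1) = Rational(85, 3898811)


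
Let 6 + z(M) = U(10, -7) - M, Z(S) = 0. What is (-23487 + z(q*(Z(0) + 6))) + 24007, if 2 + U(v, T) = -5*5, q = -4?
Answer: 511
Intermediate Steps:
U(v, T) = -27 (U(v, T) = -2 - 5*5 = -2 - 25 = -27)
z(M) = -33 - M (z(M) = -6 + (-27 - M) = -33 - M)
(-23487 + z(q*(Z(0) + 6))) + 24007 = (-23487 + (-33 - (-4)*(0 + 6))) + 24007 = (-23487 + (-33 - (-4)*6)) + 24007 = (-23487 + (-33 - 1*(-24))) + 24007 = (-23487 + (-33 + 24)) + 24007 = (-23487 - 9) + 24007 = -23496 + 24007 = 511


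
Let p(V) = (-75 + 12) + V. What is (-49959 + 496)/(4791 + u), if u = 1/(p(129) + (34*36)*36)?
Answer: -2182802190/211426831 ≈ -10.324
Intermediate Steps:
p(V) = -63 + V
u = 1/44130 (u = 1/((-63 + 129) + (34*36)*36) = 1/(66 + 1224*36) = 1/(66 + 44064) = 1/44130 ≈ 2.2660e-5)
(-49959 + 496)/(4791 + u) = (-49959 + 496)/(4791 + 1/44130) = -49463/211426831/44130 = -49463*44130/211426831 = -2182802190/211426831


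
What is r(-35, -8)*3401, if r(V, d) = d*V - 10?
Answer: 918270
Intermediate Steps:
r(V, d) = -10 + V*d (r(V, d) = V*d - 10 = -10 + V*d)
r(-35, -8)*3401 = (-10 - 35*(-8))*3401 = (-10 + 280)*3401 = 270*3401 = 918270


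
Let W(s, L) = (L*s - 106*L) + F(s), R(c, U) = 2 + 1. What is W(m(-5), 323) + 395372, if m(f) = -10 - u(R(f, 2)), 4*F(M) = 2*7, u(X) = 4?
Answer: 713231/2 ≈ 3.5662e+5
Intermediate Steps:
R(c, U) = 3
F(M) = 7/2 (F(M) = (2*7)/4 = (¼)*14 = 7/2)
m(f) = -14 (m(f) = -10 - 1*4 = -10 - 4 = -14)
W(s, L) = 7/2 - 106*L + L*s (W(s, L) = (L*s - 106*L) + 7/2 = (-106*L + L*s) + 7/2 = 7/2 - 106*L + L*s)
W(m(-5), 323) + 395372 = (7/2 - 106*323 + 323*(-14)) + 395372 = (7/2 - 34238 - 4522) + 395372 = -77513/2 + 395372 = 713231/2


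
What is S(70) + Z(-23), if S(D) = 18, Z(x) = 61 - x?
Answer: 102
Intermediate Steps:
S(70) + Z(-23) = 18 + (61 - 1*(-23)) = 18 + (61 + 23) = 18 + 84 = 102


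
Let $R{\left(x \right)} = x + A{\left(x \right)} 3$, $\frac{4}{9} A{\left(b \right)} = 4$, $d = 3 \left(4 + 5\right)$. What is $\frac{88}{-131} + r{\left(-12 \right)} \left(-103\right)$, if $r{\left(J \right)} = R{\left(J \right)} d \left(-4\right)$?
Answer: $\frac{21858572}{131} \approx 1.6686 \cdot 10^{5}$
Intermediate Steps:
$d = 27$ ($d = 3 \cdot 9 = 27$)
$A{\left(b \right)} = 9$ ($A{\left(b \right)} = \frac{9}{4} \cdot 4 = 9$)
$R{\left(x \right)} = 27 + x$ ($R{\left(x \right)} = x + 9 \cdot 3 = x + 27 = 27 + x$)
$r{\left(J \right)} = -2916 - 108 J$ ($r{\left(J \right)} = \left(27 + J\right) 27 \left(-4\right) = \left(729 + 27 J\right) \left(-4\right) = -2916 - 108 J$)
$\frac{88}{-131} + r{\left(-12 \right)} \left(-103\right) = \frac{88}{-131} + \left(-2916 - -1296\right) \left(-103\right) = 88 \left(- \frac{1}{131}\right) + \left(-2916 + 1296\right) \left(-103\right) = - \frac{88}{131} - -166860 = - \frac{88}{131} + 166860 = \frac{21858572}{131}$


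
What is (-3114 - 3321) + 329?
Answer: -6106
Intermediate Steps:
(-3114 - 3321) + 329 = -6435 + 329 = -6106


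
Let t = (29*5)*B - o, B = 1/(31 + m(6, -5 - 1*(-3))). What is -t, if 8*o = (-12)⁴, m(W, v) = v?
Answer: 2587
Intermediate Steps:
o = 2592 (o = (⅛)*(-12)⁴ = (⅛)*20736 = 2592)
B = 1/29 (B = 1/(31 + (-5 - 1*(-3))) = 1/(31 + (-5 + 3)) = 1/(31 - 2) = 1/29 ≈ 0.034483)
t = -2587 (t = (29*5)*(1/29) - 1*2592 = 145*(1/29) - 2592 = 5 - 2592 = -2587)
-t = -1*(-2587) = 2587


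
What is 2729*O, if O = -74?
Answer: -201946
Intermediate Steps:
2729*O = 2729*(-74) = -201946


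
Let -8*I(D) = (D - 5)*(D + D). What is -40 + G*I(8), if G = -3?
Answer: -22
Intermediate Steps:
I(D) = -D*(-5 + D)/4 (I(D) = -(D - 5)*(D + D)/8 = -(-5 + D)*2*D/8 = -D*(-5 + D)/4)
-40 + G*I(8) = -40 - 3*8*(5 - 1*8)/4 = -40 - 3*8*(5 - 8)/4 = -40 - 3*8*(-3)/4 = -40 - 3*(-6) = -40 + 18 = -22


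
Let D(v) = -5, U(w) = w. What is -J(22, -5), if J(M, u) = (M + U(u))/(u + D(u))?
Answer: 17/10 ≈ 1.7000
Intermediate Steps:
J(M, u) = (M + u)/(-5 + u) (J(M, u) = (M + u)/(u - 5) = (M + u)/(-5 + u))
-J(22, -5) = -(22 - 5)/(-5 - 5) = -17/(-10) = -(-1)*17/10 = -1*(-17/10) = 17/10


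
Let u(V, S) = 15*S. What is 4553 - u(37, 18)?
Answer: 4283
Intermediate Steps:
4553 - u(37, 18) = 4553 - 15*18 = 4553 - 1*270 = 4553 - 270 = 4283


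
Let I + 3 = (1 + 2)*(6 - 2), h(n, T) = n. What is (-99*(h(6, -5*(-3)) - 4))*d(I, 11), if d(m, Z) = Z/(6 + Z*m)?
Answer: -726/35 ≈ -20.743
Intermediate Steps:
I = 9 (I = -3 + (1 + 2)*(6 - 2) = -3 + 3*4 = -3 + 12 = 9)
(-99*(h(6, -5*(-3)) - 4))*d(I, 11) = (-99*(6 - 4))*(11/(6 + 11*9)) = (-99*2)*(11/(6 + 99)) = -2178/105 = -198*11/105 = -726/35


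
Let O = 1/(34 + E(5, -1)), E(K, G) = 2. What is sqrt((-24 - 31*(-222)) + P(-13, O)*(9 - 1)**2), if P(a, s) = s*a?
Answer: sqrt(61514)/3 ≈ 82.673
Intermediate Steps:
O = 1/36 (O = 1/(34 + 2) = 1/36 ≈ 0.027778)
P(a, s) = a*s
sqrt((-24 - 31*(-222)) + P(-13, O)*(9 - 1)**2) = sqrt((-24 - 31*(-222)) + (-13*1/36)*(9 - 1)**2) = sqrt((-24 + 6882) - 13/36*8**2) = sqrt(6858 - 13/36*64) = sqrt(6858 - 208/9) = sqrt(61514/9) = sqrt(61514)/3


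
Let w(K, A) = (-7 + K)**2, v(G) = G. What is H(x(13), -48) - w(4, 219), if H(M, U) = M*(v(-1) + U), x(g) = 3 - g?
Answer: 481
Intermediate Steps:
H(M, U) = M*(-1 + U)
H(x(13), -48) - w(4, 219) = (3 - 1*13)*(-1 - 48) - (-7 + 4)**2 = (3 - 13)*(-49) - 1*(-3)**2 = -10*(-49) - 1*9 = 490 - 9 = 481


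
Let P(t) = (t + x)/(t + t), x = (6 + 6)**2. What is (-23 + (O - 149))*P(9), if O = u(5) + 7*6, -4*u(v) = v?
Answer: -8925/8 ≈ -1115.6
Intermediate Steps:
x = 144 (x = 12**2 = 144)
u(v) = -v/4
O = 163/4 (O = -1/4*5 + 7*6 = -5/4 + 42 = 163/4 ≈ 40.750)
P(t) = (144 + t)/(2*t) (P(t) = (t + 144)/(t + t) = (144 + t)/((2*t)) = (144 + t)*(1/(2*t)) = (144 + t)/(2*t))
(-23 + (O - 149))*P(9) = (-23 + (163/4 - 149))*((1/2)*(144 + 9)/9) = (-23 - 433/4)*((1/2)*(1/9)*153) = -525/4*17/2 = -8925/8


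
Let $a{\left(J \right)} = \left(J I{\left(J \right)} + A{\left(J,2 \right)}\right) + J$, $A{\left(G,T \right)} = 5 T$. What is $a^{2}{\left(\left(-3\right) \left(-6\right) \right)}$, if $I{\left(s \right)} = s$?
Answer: $123904$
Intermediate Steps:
$a{\left(J \right)} = 10 + J + J^{2}$ ($a{\left(J \right)} = \left(J J + 5 \cdot 2\right) + J = \left(J^{2} + 10\right) + J = \left(10 + J^{2}\right) + J = 10 + J + J^{2}$)
$a^{2}{\left(\left(-3\right) \left(-6\right) \right)} = \left(10 - -18 + \left(\left(-3\right) \left(-6\right)\right)^{2}\right)^{2} = \left(10 + 18 + 18^{2}\right)^{2} = \left(10 + 18 + 324\right)^{2} = 352^{2} = 123904$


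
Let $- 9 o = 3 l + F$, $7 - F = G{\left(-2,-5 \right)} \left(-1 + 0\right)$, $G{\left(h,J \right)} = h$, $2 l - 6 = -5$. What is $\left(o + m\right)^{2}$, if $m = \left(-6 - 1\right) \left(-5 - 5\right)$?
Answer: $\frac{1555009}{324} \approx 4799.4$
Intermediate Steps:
$l = \frac{1}{2}$ ($l = 3 + \frac{1}{2} \left(-5\right) = 3 - \frac{5}{2} = \frac{1}{2} \approx 0.5$)
$F = 5$ ($F = 7 - - 2 \left(-1 + 0\right) = 7 - \left(-2\right) \left(-1\right) = 7 - 2 = 5$)
$m = 70$ ($m = \left(-7\right) \left(-10\right) = 70$)
$o = - \frac{13}{18}$ ($o = - \frac{3 \cdot \frac{1}{2} + 5}{9} = - \frac{\frac{3}{2} + 5}{9} = \left(- \frac{1}{9}\right) \frac{13}{2} = - \frac{13}{18} \approx -0.72222$)
$\left(o + m\right)^{2} = \left(- \frac{13}{18} + 70\right)^{2} = \left(\frac{1247}{18}\right)^{2} = \frac{1555009}{324}$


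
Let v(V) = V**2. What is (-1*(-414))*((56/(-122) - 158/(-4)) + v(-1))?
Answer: 1011195/61 ≈ 16577.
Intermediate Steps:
(-1*(-414))*((56/(-122) - 158/(-4)) + v(-1)) = (-1*(-414))*((56/(-122) - 158/(-4)) + (-1)**2) = 414*((56*(-1/122) - 158*(-1/4)) + 1) = 414*((-28/61 + 79/2) + 1) = 414*(4763/122 + 1) = 414*(4885/122) = 1011195/61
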